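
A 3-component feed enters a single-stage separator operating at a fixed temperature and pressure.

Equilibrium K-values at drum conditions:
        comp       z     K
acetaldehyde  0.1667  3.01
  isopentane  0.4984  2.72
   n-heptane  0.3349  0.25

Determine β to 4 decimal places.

Rachford–Rice: g(β) = Σ zᵢ(Kᵢ−1)/(1+β(Kᵢ−1)) = 0.
Check two-phase: ΣzᵢKᵢ = 1.9411 > 1 and Σzᵢ/Kᵢ = 1.5782 > 1, so g(0) = 0.9411 > 0 and g(1) = -0.5782 < 0.
Newton iteration, β⁰ = 0.41:
  β = 0.4100: g = 0.32371, g' = -1.1023 → β = 0.7037
  β = 0.7037: g = -0.00524, g' = -1.2620 → β = 0.6995
Converged at β = 0.6995.

β = 0.6995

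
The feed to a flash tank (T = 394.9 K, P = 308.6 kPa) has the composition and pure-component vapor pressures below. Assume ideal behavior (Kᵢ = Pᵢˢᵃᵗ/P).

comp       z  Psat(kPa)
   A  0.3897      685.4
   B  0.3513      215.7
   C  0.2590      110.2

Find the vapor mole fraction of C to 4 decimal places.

y_C = 0.1194

Raoult's law: Kᵢ = Pᵢˢᵃᵗ/P = Pᵢˢᵃᵗ/308.6.
  K_A = 685.4/308.6 = 2.220998, K_B = 215.7/308.6 = 0.698963, K_C = 110.2/308.6 = 0.357097
Material balance + equilibrium reduce to Σ zᵢ(Kᵢ−1)/(1+β(Kᵢ−1)) = 0.
g(0) = ΣzᵢKᵢ − 1 = 0.2036 and g(1) = 1 − Σzᵢ/Kᵢ = -0.4034, so a root lies in (0, 1).
Iterate (Newton) starting at β = 0.33:
  β = 0.3300: g = 0.01039, g' = -0.5069 → β = 0.3505
  β = 0.3505: g = 0.00004, g' = -0.5031 → β = 0.3506
Converged at β = 0.3506.
Compositions from xᵢ = zᵢ/(1+β(Kᵢ−1)), yᵢ = Kᵢxᵢ:
  A: x = 0.2729, y = 0.6061
  B: x = 0.3928, y = 0.2745
  C: x = 0.3344, y = 0.1194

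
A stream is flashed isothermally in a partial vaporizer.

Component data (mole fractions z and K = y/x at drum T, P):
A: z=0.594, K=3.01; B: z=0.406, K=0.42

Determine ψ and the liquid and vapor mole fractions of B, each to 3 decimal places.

ψ = 0.822, x_B = 0.776, y_B = 0.326

Newton–Raphson from ψ = 0.34:
  ψ = 0.340: g = 0.4159, g' = -1.059 → ψ = 0.733
  ψ = 0.733: g = 0.0732, g' = -0.806 → ψ = 0.824
  ψ = 0.824: g = -0.0013, g' = -0.841 → ψ = 0.822
Converged at ψ = 0.822.
Compositions from xᵢ = zᵢ/(1+ψ(Kᵢ−1)), yᵢ = Kᵢxᵢ:
  A: x = 0.224, y = 0.674
  B: x = 0.776, y = 0.326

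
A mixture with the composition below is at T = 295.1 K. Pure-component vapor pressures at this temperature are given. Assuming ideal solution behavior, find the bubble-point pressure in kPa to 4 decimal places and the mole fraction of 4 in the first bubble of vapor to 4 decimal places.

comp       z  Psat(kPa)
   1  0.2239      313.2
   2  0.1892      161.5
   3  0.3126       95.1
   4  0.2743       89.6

At the bubble point ψ → 0, so ΣzᵢKᵢ = 1 with Kᵢ = Pᵢˢᵃᵗ/P ⇒ P = ΣzᵢPᵢˢᵃᵗ.
P = 0.2239·313.2 + 0.1892·161.5 + 0.3126·95.1 + 0.2743·89.6 = 154.9868 kPa
yᵢ = zᵢPᵢˢᵃᵗ/P ⇒ y_4 = 0.2743·89.6/154.9868 = 0.1586

Pbub = 154.9868 kPa, y_4 = 0.1586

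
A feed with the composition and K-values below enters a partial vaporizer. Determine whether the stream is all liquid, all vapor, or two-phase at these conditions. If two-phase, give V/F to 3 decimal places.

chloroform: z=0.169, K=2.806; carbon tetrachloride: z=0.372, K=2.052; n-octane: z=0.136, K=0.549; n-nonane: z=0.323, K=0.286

two-phase, V/F = 0.473

ΣzᵢKᵢ = 1.405; Σzᵢ/Kᵢ = 1.619.
Both exceed 1, so a two-phase solution exists.
Let ψ = V/F and solve Σ zᵢ(Kᵢ−1)/(1+ψ(Kᵢ−1)) = 0.
Newton–Raphson from ψ = 0.5:
  ψ = 0.500: g = -0.0210, g' = -0.773 → ψ = 0.473
Converged at ψ = 0.473.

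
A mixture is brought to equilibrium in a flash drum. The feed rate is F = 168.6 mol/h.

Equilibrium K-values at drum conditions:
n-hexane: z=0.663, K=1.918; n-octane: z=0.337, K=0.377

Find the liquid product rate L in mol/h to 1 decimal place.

L = 51.1 mol/h

Rachford–Rice: g(V/F) = Σ zᵢ(Kᵢ−1)/(1+V/F(Kᵢ−1)) = 0.
Check two-phase: ΣzᵢKᵢ = 1.399 > 1 and Σzᵢ/Kᵢ = 1.240 > 1, so g(0) = 0.399 > 0 and g(1) = -0.240 < 0.
Binary case is linear: z₁(K₁−1)(1+V/F(K₂−1)) + z₂(K₂−1)(1+V/F(K₁−1)) = 0
⇒ V/F = [z₁(K₁−1)+z₂(K₂−1)] / [−(K₁−1)(K₂−1)] = 0.3987/0.5719 = 0.697
Then V = V/F·F = 0.6971·168.6 = 117.5 mol/h and L = F − V = 51.1 mol/h.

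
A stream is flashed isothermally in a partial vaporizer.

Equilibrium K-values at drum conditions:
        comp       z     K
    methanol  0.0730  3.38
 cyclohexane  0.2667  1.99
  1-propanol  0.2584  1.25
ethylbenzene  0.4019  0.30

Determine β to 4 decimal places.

Rachford–Rice: g(β) = Σ zᵢ(Kᵢ−1)/(1+β(Kᵢ−1)) = 0.
g(0) = ΣzᵢKᵢ − 1 = 0.2210 and g(1) = 1 − Σzᵢ/Kᵢ = -0.7020, so a root lies in (0, 1).
Newton iteration, β⁰ = 0.4:
  β = 0.4000: g = -0.05387, g' = -0.6359 → β = 0.3153
  β = 0.3153: g = -0.00064, g' = -0.6249 → β = 0.3143
Converged at β = 0.3143.

β = 0.3143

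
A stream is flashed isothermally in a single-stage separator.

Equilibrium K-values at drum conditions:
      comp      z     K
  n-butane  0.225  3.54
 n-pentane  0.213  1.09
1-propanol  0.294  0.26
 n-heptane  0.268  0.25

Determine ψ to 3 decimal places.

ψ = 0.118

Newton iteration, ψ⁰ = 0.5:
  ψ = 0.500: g = -0.3968, g' = -1.075 → ψ = 0.131
  ψ = 0.131: g = -0.0158, g' = -1.202 → ψ = 0.118
Converged at ψ = 0.118.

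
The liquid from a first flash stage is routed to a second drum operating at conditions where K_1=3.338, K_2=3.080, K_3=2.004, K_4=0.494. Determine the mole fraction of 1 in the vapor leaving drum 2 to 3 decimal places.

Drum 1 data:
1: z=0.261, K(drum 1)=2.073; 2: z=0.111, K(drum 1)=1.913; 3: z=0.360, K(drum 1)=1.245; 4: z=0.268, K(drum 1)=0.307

y_1 (drum 2) = 0.192

Drum 1:
Rachford–Rice: g(ψ₁) = Σ zᵢ(Kᵢ−1)/(1+ψ₁(Kᵢ−1)) = 0.
Check two-phase: ΣzᵢKᵢ = 1.284 > 1 and Σzᵢ/Kᵢ = 1.346 > 1, so g(0) = 0.284 > 0 and g(1) = -0.346 < 0.
Iterate (Newton) starting at ψ₁ = 0.5:
  ψ₁ = 0.500: g = 0.0462, g' = -0.489 → ψ₁ = 0.594
  ψ₁ = 0.594: g = -0.0022, g' = -0.540 → ψ₁ = 0.590
Converged at ψ₁ = 0.590.
Drum-1 compositions:
  1: x = 0.160, y = 0.331
  2: x = 0.072, y = 0.138
  3: x = 0.315, y = 0.392
  4: x = 0.454, y = 0.139
Drum-2 feed = drum-1 liquid: z₂ = (0.1598, 0.0721, 0.3145, 0.4536).
Drum 2:
Material balance + equilibrium reduce to Σ zᵢ(Kᵢ−1)/(1+ψ₂(Kᵢ−1)) = 0.
Feasibility: ΣzᵢKᵢ = 1.610, Σzᵢ/Kᵢ = 1.146 — both > 1, two phases present.
Iterate (Newton) starting at ψ₂ = 0.5:
  ψ₂ = 0.500: g = 0.1487, g' = -0.609 → ψ₂ = 0.744
  ψ₂ = 0.744: g = 0.0078, g' = -0.567 → ψ₂ = 0.758
Converged at ψ₂ = 0.758.
  1: x = 0.058, y = 0.192
  2: x = 0.028, y = 0.086
  3: x = 0.179, y = 0.358
  4: x = 0.736, y = 0.363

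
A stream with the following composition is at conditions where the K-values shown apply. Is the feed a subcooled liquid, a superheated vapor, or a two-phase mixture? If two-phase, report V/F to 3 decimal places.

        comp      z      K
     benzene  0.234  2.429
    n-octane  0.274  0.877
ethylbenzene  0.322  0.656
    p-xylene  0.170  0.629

two-phase, V/F = 0.315

ΣzᵢKᵢ = 1.127; Σzᵢ/Kᵢ = 1.170.
Both exceed 1, so a two-phase solution exists.
Newton iteration, ψ⁰ = 0.67:
  ψ = 0.670: g = -0.0938, g' = -0.235 → ψ = 0.272
  ψ = 0.272: g = 0.0137, g' = -0.328 → ψ = 0.313
  ψ = 0.313: g = 0.0004, g' = -0.310 → ψ = 0.315
Converged at ψ = 0.315.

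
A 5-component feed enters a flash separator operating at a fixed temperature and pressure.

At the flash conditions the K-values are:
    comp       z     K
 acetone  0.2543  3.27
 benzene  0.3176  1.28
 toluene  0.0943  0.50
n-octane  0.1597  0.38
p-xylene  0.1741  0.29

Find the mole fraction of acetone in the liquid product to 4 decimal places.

Newton–Raphson from β = 0.31:
  β = 0.3100: g = 0.08379, g' = -0.7439 → β = 0.4226
  β = 0.4226: g = 0.00358, g' = -0.6910 → β = 0.4278
Converged at β = 0.4278.
Compositions from xᵢ = zᵢ/(1+β(Kᵢ−1)), yᵢ = Kᵢxᵢ:
  acetone: x = 0.1290, y = 0.4219
  benzene: x = 0.2836, y = 0.3630
  toluene: x = 0.1200, y = 0.0600
  n-octane: x = 0.2174, y = 0.0826
  p-xylene: x = 0.2501, y = 0.0725

x_acetone = 0.1290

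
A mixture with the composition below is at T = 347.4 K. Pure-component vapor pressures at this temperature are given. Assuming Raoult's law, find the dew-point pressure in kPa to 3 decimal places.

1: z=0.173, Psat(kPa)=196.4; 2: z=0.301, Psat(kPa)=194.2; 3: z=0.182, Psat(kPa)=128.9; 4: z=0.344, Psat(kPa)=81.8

Pdew = 124.252 kPa

At the dew point ψ → 1, so Σzᵢ/Kᵢ = 1 with Kᵢ = Pᵢˢᵃᵗ/P ⇒ 1/P = Σzᵢ/Pᵢˢᵃᵗ.
1/P = 0.173/196.4 + 0.301/194.2 + 0.182/128.9 + 0.344/81.8 = 0.008048 ⇒ P = 124.252 kPa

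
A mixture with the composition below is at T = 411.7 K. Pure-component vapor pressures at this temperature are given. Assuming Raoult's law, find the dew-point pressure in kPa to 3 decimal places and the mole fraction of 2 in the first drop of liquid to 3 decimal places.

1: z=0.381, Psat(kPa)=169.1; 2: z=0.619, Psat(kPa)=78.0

Pdew = 98.145 kPa, x_2 = 0.779

At the dew point ψ → 1, so Σzᵢ/Kᵢ = 1 with Kᵢ = Pᵢˢᵃᵗ/P ⇒ 1/P = Σzᵢ/Pᵢˢᵃᵗ.
1/P = 0.381/169.1 + 0.619/78.0 = 0.010189 ⇒ P = 98.145 kPa
xᵢ = zᵢP/Pᵢˢᵃᵗ ⇒ x_2 = 0.619·98.145/78.0 = 0.779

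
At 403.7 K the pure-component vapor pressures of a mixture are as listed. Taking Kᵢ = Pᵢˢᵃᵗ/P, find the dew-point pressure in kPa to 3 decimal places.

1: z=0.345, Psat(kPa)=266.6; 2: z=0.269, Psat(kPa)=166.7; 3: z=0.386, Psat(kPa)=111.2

Pdew = 156.765 kPa

At the dew point ψ → 1, so Σzᵢ/Kᵢ = 1 with Kᵢ = Pᵢˢᵃᵗ/P ⇒ 1/P = Σzᵢ/Pᵢˢᵃᵗ.
1/P = 0.345/266.6 + 0.269/166.7 + 0.386/111.2 = 0.006379 ⇒ P = 156.765 kPa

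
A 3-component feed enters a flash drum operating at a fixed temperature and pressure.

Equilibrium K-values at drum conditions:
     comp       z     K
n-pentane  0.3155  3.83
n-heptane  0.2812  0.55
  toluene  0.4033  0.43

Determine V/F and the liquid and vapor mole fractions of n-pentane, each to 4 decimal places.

V/F = 0.3623, x_n-pentane = 0.1558, y_n-pentane = 0.5967

Iterate (Newton) starting at V/F = 0.5:
  V/F = 0.5000: g = -0.11507, g' = -0.7844 → V/F = 0.3533
  V/F = 0.3533: g = 0.00817, g' = -0.9178 → V/F = 0.3622
  V/F = 0.3622: g = 0.00005, g' = -0.9056 → V/F = 0.3623
Converged at V/F = 0.3623.
Compositions from xᵢ = zᵢ/(1+V/F(Kᵢ−1)), yᵢ = Kᵢxᵢ:
  n-pentane: x = 0.1558, y = 0.5967
  n-heptane: x = 0.3360, y = 0.1848
  toluene: x = 0.5082, y = 0.2185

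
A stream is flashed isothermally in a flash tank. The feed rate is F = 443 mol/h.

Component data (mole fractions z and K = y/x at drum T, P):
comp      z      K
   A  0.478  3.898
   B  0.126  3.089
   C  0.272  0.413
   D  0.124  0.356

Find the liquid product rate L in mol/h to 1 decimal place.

Material balance + equilibrium reduce to Σ zᵢ(Kᵢ−1)/(1+V/F(Kᵢ−1)) = 0.
g(0) = ΣzᵢKᵢ − 1 = 1.409 and g(1) = 1 − Σzᵢ/Kᵢ = -0.170, so a root lies in (0, 1).
Iterate (Newton) starting at V/F = 0.5:
  V/F = 0.500: g = 0.3506, g' = -1.101 → V/F = 0.819
  V/F = 0.819: g = 0.0317, g' = -1.005 → V/F = 0.850
Converged at V/F = 0.850.
Then V = V/F·F = 0.8497·443 = 376.4 mol/h and L = F − V = 66.6 mol/h.

L = 66.6 mol/h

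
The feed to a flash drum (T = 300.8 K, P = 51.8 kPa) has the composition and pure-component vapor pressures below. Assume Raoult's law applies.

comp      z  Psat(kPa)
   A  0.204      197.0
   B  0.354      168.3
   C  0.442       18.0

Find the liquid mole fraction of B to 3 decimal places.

Raoult's law: Kᵢ = Pᵢˢᵃᵗ/P = Pᵢˢᵃᵗ/51.8.
  K_A = 197.0/51.8 = 3.80309, K_B = 168.3/51.8 = 3.24903, K_C = 18.0/51.8 = 0.34749
Let ψ = V/F and solve Σ zᵢ(Kᵢ−1)/(1+ψ(Kᵢ−1)) = 0.
Feasibility: ΣzᵢKᵢ = 2.080, Σzᵢ/Kᵢ = 1.435 — both > 1, two phases present.
Newton–Raphson from ψ = 0.67:
  ψ = 0.670: g = 0.0038, g' = -1.073 → ψ = 0.674
Converged at ψ = 0.674.
Compositions from xᵢ = zᵢ/(1+ψ(Kᵢ−1)), yᵢ = Kᵢxᵢ:
  A: x = 0.071, y = 0.269
  B: x = 0.141, y = 0.457
  C: x = 0.789, y = 0.274

x_B = 0.141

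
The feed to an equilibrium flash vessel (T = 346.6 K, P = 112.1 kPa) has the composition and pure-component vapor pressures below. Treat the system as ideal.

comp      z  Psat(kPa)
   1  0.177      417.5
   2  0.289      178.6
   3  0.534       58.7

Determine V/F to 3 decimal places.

Raoult's law: Kᵢ = Pᵢˢᵃᵗ/P = Pᵢˢᵃᵗ/112.1.
  K_1 = 417.5/112.1 = 3.72435, K_2 = 178.6/112.1 = 1.59322, K_3 = 58.7/112.1 = 0.52364
Material balance + equilibrium reduce to Σ zᵢ(Kᵢ−1)/(1+V/F(Kᵢ−1)) = 0.
Check two-phase: ΣzᵢKᵢ = 1.399 > 1 and Σzᵢ/Kᵢ = 1.249 > 1, so g(0) = 0.399 > 0 and g(1) = -0.249 < 0.
Newton–Raphson from V/F = 0.5:
  V/F = 0.500: g = 0.0025, g' = -0.505 → V/F = 0.505
Converged at V/F = 0.505.

V/F = 0.505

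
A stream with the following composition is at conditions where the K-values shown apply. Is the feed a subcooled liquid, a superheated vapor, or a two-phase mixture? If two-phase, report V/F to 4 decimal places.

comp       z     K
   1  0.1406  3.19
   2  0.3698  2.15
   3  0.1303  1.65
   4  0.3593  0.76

ΣzᵢKᵢ = 1.7316; Σzᵢ/Kᵢ = 0.7678.
Since Σzᵢ/Kᵢ < 1 the mixture is above its dew point — single vapor phase.

superheated vapor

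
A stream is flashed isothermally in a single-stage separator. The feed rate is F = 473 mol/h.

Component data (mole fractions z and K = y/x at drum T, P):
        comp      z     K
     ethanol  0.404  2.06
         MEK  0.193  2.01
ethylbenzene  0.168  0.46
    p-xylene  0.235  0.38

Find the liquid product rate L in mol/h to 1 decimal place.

L = 175.6 mol/h

Material balance + equilibrium reduce to Σ zᵢ(Kᵢ−1)/(1+ψ(Kᵢ−1)) = 0.
g(0) = ΣzᵢKᵢ − 1 = 0.387 and g(1) = 1 − Σzᵢ/Kᵢ = -0.276, so a root lies in (0, 1).
Newton–Raphson from ψ = 0.6:
  ψ = 0.600: g = 0.0169, g' = -0.582 → ψ = 0.629
Converged at ψ = 0.629.
Then V = ψ·F = 0.6288·473 = 297.4 mol/h and L = F − V = 175.6 mol/h.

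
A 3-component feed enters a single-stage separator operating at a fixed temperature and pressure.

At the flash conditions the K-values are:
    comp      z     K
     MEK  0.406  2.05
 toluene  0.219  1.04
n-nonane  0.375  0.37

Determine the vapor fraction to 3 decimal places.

ψ = 0.386

Material balance + equilibrium reduce to Σ zᵢ(Kᵢ−1)/(1+ψ(Kᵢ−1)) = 0.
g(0) = ΣzᵢKᵢ − 1 = 0.199 and g(1) = 1 − Σzᵢ/Kᵢ = -0.422, so a root lies in (0, 1).
Newton iteration, ψ⁰ = 0.5:
  ψ = 0.500: g = -0.0568, g' = -0.510 → ψ = 0.389
  ψ = 0.389: g = -0.0015, g' = -0.487 → ψ = 0.386
Converged at ψ = 0.386.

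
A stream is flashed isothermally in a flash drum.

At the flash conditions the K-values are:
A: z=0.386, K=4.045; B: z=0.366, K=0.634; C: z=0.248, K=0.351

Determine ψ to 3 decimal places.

ψ = 0.576

Material balance + equilibrium reduce to Σ zᵢ(Kᵢ−1)/(1+ψ(Kᵢ−1)) = 0.
Feasibility: ΣzᵢKᵢ = 1.880, Σzᵢ/Kᵢ = 1.379 — both > 1, two phases present.
Newton–Raphson from ψ = 0.5:
  ψ = 0.500: g = 0.0637, g' = -0.865 → ψ = 0.574
  ψ = 0.574: g = 0.0019, g' = -0.818 → ψ = 0.576
Converged at ψ = 0.576.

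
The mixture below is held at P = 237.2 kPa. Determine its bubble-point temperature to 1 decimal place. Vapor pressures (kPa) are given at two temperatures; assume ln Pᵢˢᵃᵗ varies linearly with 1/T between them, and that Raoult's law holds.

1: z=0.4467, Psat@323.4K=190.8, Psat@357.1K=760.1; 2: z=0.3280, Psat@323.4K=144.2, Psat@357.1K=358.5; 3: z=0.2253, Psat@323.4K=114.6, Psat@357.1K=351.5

Bubble-point temperature: ΣzᵢPᵢˢᵃᵗ(T) = P. Interpolate ln Pᵢˢᵃᵗ = aᵢ + bᵢ/T.
  T = 323.4 K: ΣzᵢPᵢˢᵃᵗ = 158.35 kPa
  T = 357.1 K: ΣzᵢPᵢˢᵃᵗ = 536.32 kPa
  T = 340.2 K: ΣzᵢPᵢˢᵃᵗ = 298.27 kPa
  T = 331.8 K: ΣzᵢPᵢˢᵃᵗ = 218.75 kPa
  T = 336.0 K: ΣzᵢPᵢˢᵃᵗ = 255.84 kPa
  T = 333.9 K: ΣzᵢPᵢˢᵃᵗ = 236.67 kPa
Interpolating between 333.9 K and 336.0 K gives T ≈ 334.0 K.

T = 334.0 K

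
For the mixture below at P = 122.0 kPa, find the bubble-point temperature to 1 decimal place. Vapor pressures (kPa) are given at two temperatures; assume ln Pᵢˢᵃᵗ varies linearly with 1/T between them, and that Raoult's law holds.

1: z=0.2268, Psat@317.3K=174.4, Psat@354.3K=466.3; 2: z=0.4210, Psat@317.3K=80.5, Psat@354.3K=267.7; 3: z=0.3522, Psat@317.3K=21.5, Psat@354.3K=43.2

T = 330.7 K

Bubble-point temperature: ΣzᵢPᵢˢᵃᵗ(T) = P. Interpolate ln Pᵢˢᵃᵗ = aᵢ + bᵢ/T.
  T = 317.3 K: ΣzᵢPᵢˢᵃᵗ = 81.02 kPa
  T = 354.3 K: ΣzᵢPᵢˢᵃᵗ = 233.67 kPa
  T = 335.8 K: ΣzᵢPᵢˢᵃᵗ = 141.28 kPa
  T = 326.6 K: ΣzᵢPᵢˢᵃᵗ = 107.91 kPa
  T = 331.2 K: ΣzᵢPᵢˢᵃᵗ = 123.68 kPa
  T = 328.9 K: ΣzᵢPᵢˢᵃᵗ = 115.57 kPa
Interpolating between 328.9 K and 331.2 K gives T ≈ 330.7 K.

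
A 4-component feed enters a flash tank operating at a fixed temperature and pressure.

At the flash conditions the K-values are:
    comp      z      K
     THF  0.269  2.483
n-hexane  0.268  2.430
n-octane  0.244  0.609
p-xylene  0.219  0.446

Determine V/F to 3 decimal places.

V/F = 0.808

Newton iteration, V/F⁰ = 0.5:
  V/F = 0.500: g = 0.1661, g' = -0.568 → V/F = 0.793
  V/F = 0.793: g = 0.0084, g' = -0.537 → V/F = 0.808
Converged at V/F = 0.808.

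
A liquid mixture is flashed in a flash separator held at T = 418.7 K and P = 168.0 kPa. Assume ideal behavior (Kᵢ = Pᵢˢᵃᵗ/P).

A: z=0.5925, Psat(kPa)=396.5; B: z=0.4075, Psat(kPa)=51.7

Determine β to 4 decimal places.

Raoult's law: Kᵢ = Pᵢˢᵃᵗ/P = Pᵢˢᵃᵗ/168.0.
  K_A = 396.5/168.0 = 2.360119, K_B = 51.7/168.0 = 0.307738
Binary case is linear: z₁(K₁−1)(1+β(K₂−1)) + z₂(K₂−1)(1+β(K₁−1)) = 0
⇒ β = [z₁(K₁−1)+z₂(K₂−1)] / [−(K₁−1)(K₂−1)] = 0.52377/0.94156 = 0.5563

β = 0.5563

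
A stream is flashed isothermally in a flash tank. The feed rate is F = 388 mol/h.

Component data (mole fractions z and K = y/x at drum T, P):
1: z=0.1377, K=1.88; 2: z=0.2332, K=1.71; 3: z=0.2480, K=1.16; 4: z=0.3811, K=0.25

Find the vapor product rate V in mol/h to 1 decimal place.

Rachford–Rice: g(β) = Σ zᵢ(Kᵢ−1)/(1+β(Kᵢ−1)) = 0.
g(0) = ΣzᵢKᵢ − 1 = 0.0406 and g(1) = 1 − Σzᵢ/Kᵢ = -0.9478, so a root lies in (0, 1).
Iterate (Newton) starting at β = 0.35:
  β = 0.3500: g = -0.12472, g' = -0.5376 → β = 0.1180
  β = 0.1180: g = -0.01207, g' = -0.4517 → β = 0.0913
  β = 0.0913: g = -0.00005, g' = -0.4482 → β = 0.0911
Converged at β = 0.0911.
Then V = β·F = 0.0911·388 = 35.4 mol/h and L = F − V = 352.6 mol/h.

V = 35.4 mol/h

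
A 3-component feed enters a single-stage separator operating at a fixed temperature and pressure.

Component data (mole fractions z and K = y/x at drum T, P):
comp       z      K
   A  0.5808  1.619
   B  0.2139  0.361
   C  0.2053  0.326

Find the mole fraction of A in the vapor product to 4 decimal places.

y_A = 0.8331

Rachford–Rice: g(V/F) = Σ zᵢ(Kᵢ−1)/(1+V/F(Kᵢ−1)) = 0.
g(0) = ΣzᵢKᵢ − 1 = 0.0845 and g(1) = 1 − Σzᵢ/Kᵢ = -0.5810, so a root lies in (0, 1).
Iterate (Newton) starting at V/F = 0.49:
  V/F = 0.4900: g = -0.12974, g' = -0.5240 → V/F = 0.2424
  V/F = 0.2424: g = -0.01453, g' = -0.4238 → V/F = 0.2081
  V/F = 0.2081: g = -0.00012, g' = -0.4170 → V/F = 0.2079
Converged at V/F = 0.2079.
Compositions from xᵢ = zᵢ/(1+V/F(Kᵢ−1)), yᵢ = Kᵢxᵢ:
  A: x = 0.5146, y = 0.8331
  B: x = 0.2467, y = 0.0890
  C: x = 0.2387, y = 0.0778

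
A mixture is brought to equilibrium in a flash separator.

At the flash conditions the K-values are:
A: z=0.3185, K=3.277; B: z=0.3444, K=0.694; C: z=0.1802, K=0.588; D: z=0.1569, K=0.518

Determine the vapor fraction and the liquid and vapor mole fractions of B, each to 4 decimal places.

ψ = 0.5426, x_B = 0.4130, y_B = 0.2866

Rachford–Rice: g(ψ) = Σ zᵢ(Kᵢ−1)/(1+ψ(Kᵢ−1)) = 0.
Check two-phase: ΣzᵢKᵢ = 1.4700 > 1 and Σzᵢ/Kᵢ = 1.2028 > 1, so g(0) = 0.4700 > 0 and g(1) = -0.2028 < 0.
Newton iteration, ψ⁰ = 0.56:
  ψ = 0.5600: g = -0.00851, g' = -0.4861 → ψ = 0.5425
  ψ = 0.5425: g = 0.00007, g' = -0.4944 → ψ = 0.5426
Converged at ψ = 0.5426.
Compositions from xᵢ = zᵢ/(1+ψ(Kᵢ−1)), yᵢ = Kᵢxᵢ:
  A: x = 0.1425, y = 0.4669
  B: x = 0.4130, y = 0.2866
  C: x = 0.2321, y = 0.1365
  D: x = 0.2125, y = 0.1101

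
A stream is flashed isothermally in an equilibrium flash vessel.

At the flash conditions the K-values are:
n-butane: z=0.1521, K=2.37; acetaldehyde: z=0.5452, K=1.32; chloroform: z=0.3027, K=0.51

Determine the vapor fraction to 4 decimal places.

ψ = 0.7809

Rachford–Rice: g(ψ) = Σ zᵢ(Kᵢ−1)/(1+ψ(Kᵢ−1)) = 0.
Feasibility: ΣzᵢKᵢ = 1.2345, Σzᵢ/Kᵢ = 1.0707 — both > 1, two phases present.
Newton iteration, ψ⁰ = 0.5:
  ψ = 0.5000: g = 0.07761, g' = -0.2695 → ψ = 0.7879
  ψ = 0.7879: g = -0.00207, g' = -0.2945 → ψ = 0.7809
Converged at ψ = 0.7809.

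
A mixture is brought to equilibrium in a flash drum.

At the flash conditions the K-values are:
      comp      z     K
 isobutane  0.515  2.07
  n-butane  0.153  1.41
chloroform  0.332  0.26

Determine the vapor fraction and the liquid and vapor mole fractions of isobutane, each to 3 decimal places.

ψ = 0.529, x_isobutane = 0.329, y_isobutane = 0.681

Rachford–Rice: g(ψ) = Σ zᵢ(Kᵢ−1)/(1+ψ(Kᵢ−1)) = 0.
Check two-phase: ΣzᵢKᵢ = 1.368 > 1 and Σzᵢ/Kᵢ = 1.634 > 1, so g(0) = 0.368 > 0 and g(1) = -0.634 < 0.
Newton iteration, ψ⁰ = 0.5:
  ψ = 0.500: g = 0.0211, g' = -0.726 → ψ = 0.529
Converged at ψ = 0.529.
Compositions from xᵢ = zᵢ/(1+ψ(Kᵢ−1)), yᵢ = Kᵢxᵢ:
  isobutane: x = 0.329, y = 0.681
  n-butane: x = 0.126, y = 0.177
  chloroform: x = 0.545, y = 0.142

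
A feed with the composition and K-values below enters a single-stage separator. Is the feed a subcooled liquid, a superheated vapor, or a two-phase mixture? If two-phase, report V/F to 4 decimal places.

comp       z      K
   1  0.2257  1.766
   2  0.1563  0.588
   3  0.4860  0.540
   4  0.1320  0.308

ΣzᵢKᵢ = 0.7936; Σzᵢ/Kᵢ = 1.7222.
Since ΣzᵢKᵢ < 1 the mixture is below its bubble point — single liquid phase.

subcooled liquid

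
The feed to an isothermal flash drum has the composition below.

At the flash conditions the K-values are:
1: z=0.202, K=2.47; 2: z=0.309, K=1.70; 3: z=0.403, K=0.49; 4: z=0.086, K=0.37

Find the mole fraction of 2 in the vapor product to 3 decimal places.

Iterate (Newton) starting at ψ = 0.5:
  ψ = 0.500: g = -0.0236, g' = -0.490 → ψ = 0.452
Converged at ψ = 0.452.
Compositions from xᵢ = zᵢ/(1+ψ(Kᵢ−1)), yᵢ = Kᵢxᵢ:
  1: x = 0.121, y = 0.300
  2: x = 0.235, y = 0.399
  3: x = 0.524, y = 0.257
  4: x = 0.120, y = 0.044

y_2 = 0.399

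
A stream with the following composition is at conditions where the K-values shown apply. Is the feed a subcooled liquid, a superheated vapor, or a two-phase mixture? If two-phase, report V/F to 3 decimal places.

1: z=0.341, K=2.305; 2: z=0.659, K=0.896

superheated vapor

ΣzᵢKᵢ = 1.376; Σzᵢ/Kᵢ = 0.883.
Since Σzᵢ/Kᵢ < 1 the mixture is above its dew point — single vapor phase.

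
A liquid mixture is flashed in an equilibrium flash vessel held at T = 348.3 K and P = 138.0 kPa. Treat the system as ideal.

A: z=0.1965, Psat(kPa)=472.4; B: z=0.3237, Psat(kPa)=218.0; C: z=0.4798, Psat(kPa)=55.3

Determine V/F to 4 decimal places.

V/F = 0.4240

Raoult's law: Kᵢ = Pᵢˢᵃᵗ/P = Pᵢˢᵃᵗ/138.0.
  K_A = 472.4/138.0 = 3.423188, K_B = 218.0/138.0 = 1.579710, K_C = 55.3/138.0 = 0.400725
Rachford–Rice: g(V/F) = Σ zᵢ(Kᵢ−1)/(1+V/F(Kᵢ−1)) = 0.
g(0) = ΣzᵢKᵢ − 1 = 0.3763 and g(1) = 1 − Σzᵢ/Kᵢ = -0.4596, so a root lies in (0, 1).
Iterate (Newton) starting at V/F = 0.5:
  V/F = 0.5000: g = -0.04976, g' = -0.6526 → V/F = 0.4237
  V/F = 0.4237: g = 0.00018, g' = -0.6606 → V/F = 0.4240
Converged at V/F = 0.4240.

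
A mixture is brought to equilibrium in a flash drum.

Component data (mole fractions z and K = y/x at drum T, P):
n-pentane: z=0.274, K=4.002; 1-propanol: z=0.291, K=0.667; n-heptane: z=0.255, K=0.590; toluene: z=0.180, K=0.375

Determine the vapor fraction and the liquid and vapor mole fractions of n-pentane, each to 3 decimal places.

Material balance + equilibrium reduce to Σ zᵢ(Kᵢ−1)/(1+ψ(Kᵢ−1)) = 0.
Check two-phase: ΣzᵢKᵢ = 1.509 > 1 and Σzᵢ/Kᵢ = 1.417 > 1, so g(0) = 0.509 > 0 and g(1) = -0.417 < 0.
Newton–Raphson from ψ = 0.36:
  ψ = 0.360: g = 0.0174, g' = -0.788 → ψ = 0.382
  ψ = 0.382: g = 0.0003, g' = -0.760 → ψ = 0.383
Converged at ψ = 0.383.
Compositions from xᵢ = zᵢ/(1+ψ(Kᵢ−1)), yᵢ = Kᵢxᵢ:
  n-pentane: x = 0.128, y = 0.510
  1-propanol: x = 0.333, y = 0.222
  n-heptane: x = 0.302, y = 0.178
  toluene: x = 0.237, y = 0.089

ψ = 0.383, x_n-pentane = 0.128, y_n-pentane = 0.510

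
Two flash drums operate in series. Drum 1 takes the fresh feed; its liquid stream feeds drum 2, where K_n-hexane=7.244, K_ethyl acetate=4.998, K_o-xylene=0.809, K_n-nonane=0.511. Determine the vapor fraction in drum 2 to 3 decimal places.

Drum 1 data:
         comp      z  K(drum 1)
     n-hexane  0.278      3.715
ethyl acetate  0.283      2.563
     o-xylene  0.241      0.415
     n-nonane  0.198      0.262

V/F (drum 2) = 0.534

Drum 1:
Material balance + equilibrium reduce to Σ zᵢ(Kᵢ−1)/(1+ψ₁(Kᵢ−1)) = 0.
g(0) = ΣzᵢKᵢ − 1 = 0.910 and g(1) = 1 − Σzᵢ/Kᵢ = -0.522, so a root lies in (0, 1).
Newton–Raphson from ψ₁ = 0.68:
  ψ₁ = 0.680: g = -0.0478, g' = -1.077 → ψ₁ = 0.636
  ψ₁ = 0.636: g = -0.0009, g' = -1.041 → ψ₁ = 0.635
Converged at ψ₁ = 0.635.
Drum-1 compositions:
  n-hexane: x = 0.102, y = 0.379
  ethyl acetate: x = 0.142, y = 0.364
  o-xylene: x = 0.383, y = 0.159
  n-nonane: x = 0.373, y = 0.098
Drum-2 feed = drum-1 liquid: z₂ = (0.1021, 0.1421, 0.3834, 0.3725).
Drum 2:
Material balance + equilibrium reduce to Σ zᵢ(Kᵢ−1)/(1+ψ₂(Kᵢ−1)) = 0.
g(0) = ΣzᵢKᵢ − 1 = 0.950 and g(1) = 1 − Σzᵢ/Kᵢ = -0.245, so a root lies in (0, 1).
Iterate (Newton) starting at ψ₂ = 0.5:
  ψ₂ = 0.500: g = 0.0219, g' = -0.660 → ψ₂ = 0.533
  ψ₂ = 0.533: g = 0.0006, g' = -0.624 → ψ₂ = 0.534
Converged at ψ₂ = 0.534.
  n-hexane: x = 0.024, y = 0.171
  ethyl acetate: x = 0.045, y = 0.226
  o-xylene: x = 0.427, y = 0.345
  n-nonane: x = 0.504, y = 0.258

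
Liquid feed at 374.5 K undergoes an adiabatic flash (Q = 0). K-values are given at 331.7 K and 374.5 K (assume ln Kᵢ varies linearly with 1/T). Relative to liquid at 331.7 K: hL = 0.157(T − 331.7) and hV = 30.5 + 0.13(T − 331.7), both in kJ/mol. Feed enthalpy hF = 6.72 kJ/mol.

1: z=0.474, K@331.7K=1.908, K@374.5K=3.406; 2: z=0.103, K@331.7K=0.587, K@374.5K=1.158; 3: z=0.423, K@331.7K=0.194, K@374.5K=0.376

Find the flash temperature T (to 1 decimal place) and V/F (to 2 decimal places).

T = 337.8 K, V/F = 0.19

Adiabatic flash: solve Rachford–Rice at each trial T, then check hF = ψ·hV(T) + (1−ψ)·hL(T).
  T = 331.7 K: K = (1.908, 0.587, 0.194), RR gives ψ = 0.069, H_out = 2.114 kJ/mol
  T = 374.5 K: K = (3.406, 1.158, 0.376), RR gives ψ = 0.667, H_out = 26.306 kJ/mol
  T = 353.1 K: K = (2.594, 0.842, 0.276), RR gives ψ = 0.414, H_out = 15.750 kJ/mol
  T = 342.4 K: K = (2.236, 0.707, 0.232), RR gives ψ = 0.266, H_out = 9.720 kJ/mol
  T = 337.0 K: K = (2.066, 0.645, 0.212), RR gives ψ = 0.176, H_out = 6.168 kJ/mol
  T = 339.7 K: K = (2.150, 0.675, 0.222), RR gives ψ = 0.223, H_out = 8.002 kJ/mol
  T = 338.4 K: K = (2.109, 0.660, 0.218), RR gives ψ = 0.201, H_out = 7.135 kJ/mol
Linear interpolation between T = 337.0 (H_out = 6.168) and T = 338.4 (H_out = 7.135) on hF = 6.72 gives T ≈ 337.8 K, at which ψ = 0.19.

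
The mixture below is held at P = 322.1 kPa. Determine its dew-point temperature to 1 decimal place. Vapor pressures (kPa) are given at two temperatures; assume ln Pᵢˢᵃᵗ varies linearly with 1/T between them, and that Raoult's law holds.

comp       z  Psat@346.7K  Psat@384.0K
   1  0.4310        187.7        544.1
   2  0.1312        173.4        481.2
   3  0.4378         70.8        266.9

T = 379.4 K

Dew-point temperature: Σzᵢ·P/Pᵢˢᵃᵗ(T) = 1. Interpolate ln Pᵢˢᵃᵗ = aᵢ + bᵢ/T.
  T = 346.7 K: ΣzᵢP/Pᵢˢᵃᵗ = 2.9751
  T = 384.0 K: ΣzᵢP/Pᵢˢᵃᵗ = 0.8713
  T = 365.4 K: ΣzᵢP/Pᵢˢᵃᵗ = 1.5544
  T = 374.7 K: ΣzᵢP/Pᵢˢᵃᵗ = 1.1549
  T = 379.4 K: ΣzᵢP/Pᵢˢᵃᵗ = 0.9998
  T = 377.0 K: ΣzᵢP/Pᵢˢᵃᵗ = 1.0757
Interpolating between 377.0 K and 379.4 K gives T ≈ 379.4 K.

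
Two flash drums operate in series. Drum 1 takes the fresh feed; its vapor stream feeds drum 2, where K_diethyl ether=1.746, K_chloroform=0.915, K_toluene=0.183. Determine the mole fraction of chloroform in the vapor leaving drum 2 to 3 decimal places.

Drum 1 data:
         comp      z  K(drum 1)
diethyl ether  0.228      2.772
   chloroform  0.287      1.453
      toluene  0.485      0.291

y_chloroform (drum 2) = 0.361

Drum 1:
Iterate (Newton) starting at ψ₁ = 0.35:
  ψ₁ = 0.350: g = -0.0958, g' = -0.748 → ψ₁ = 0.222
Converged at ψ₁ = 0.222.
Drum-1 compositions:
  diethyl ether: x = 0.164, y = 0.454
  chloroform: x = 0.261, y = 0.379
  toluene: x = 0.576, y = 0.167
Drum-2 feed = drum-1 vapor: z₂ = (0.4536, 0.3789, 0.1675).
Drum 2:
Rachford–Rice: g(ψ₂) = Σ zᵢ(Kᵢ−1)/(1+ψ₂(Kᵢ−1)) = 0.
Check two-phase: ΣzᵢKᵢ = 1.169 > 1 and Σzᵢ/Kᵢ = 1.589 > 1, so g(0) = 0.169 > 0 and g(1) = -0.589 < 0.
Newton iteration, ψ₂⁰ = 0.5:
  ψ₂ = 0.500: g = -0.0185, g' = -0.456 → ψ₂ = 0.459
  ψ₂ = 0.459: g = -0.0006, g' = -0.429 → ψ₂ = 0.458
Converged at ψ₂ = 0.458.
  diethyl ether: x = 0.338, y = 0.590
  chloroform: x = 0.394, y = 0.361
  toluene: x = 0.268, y = 0.049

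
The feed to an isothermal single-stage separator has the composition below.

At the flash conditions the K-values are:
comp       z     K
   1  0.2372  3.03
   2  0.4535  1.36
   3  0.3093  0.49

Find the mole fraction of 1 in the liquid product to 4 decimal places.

x_1 = 0.0836

Let ψ = V/F and solve Σ zᵢ(Kᵢ−1)/(1+ψ(Kᵢ−1)) = 0.
Feasibility: ΣzᵢKᵢ = 1.4870, Σzᵢ/Kᵢ = 1.0430 — both > 1, two phases present.
Newton iteration, ψ⁰ = 0.38:
  ψ = 0.3800: g = 0.21978, g' = -0.4808 → ψ = 0.8371
  ψ = 0.8371: g = 0.02856, g' = -0.4138 → ψ = 0.9062
  ψ = 0.9062: g = -0.00060, g' = -0.4327 → ψ = 0.9048
Converged at ψ = 0.9048.
Compositions from xᵢ = zᵢ/(1+ψ(Kᵢ−1)), yᵢ = Kᵢxᵢ:
  1: x = 0.0836, y = 0.2534
  2: x = 0.3421, y = 0.4652
  3: x = 0.5743, y = 0.2814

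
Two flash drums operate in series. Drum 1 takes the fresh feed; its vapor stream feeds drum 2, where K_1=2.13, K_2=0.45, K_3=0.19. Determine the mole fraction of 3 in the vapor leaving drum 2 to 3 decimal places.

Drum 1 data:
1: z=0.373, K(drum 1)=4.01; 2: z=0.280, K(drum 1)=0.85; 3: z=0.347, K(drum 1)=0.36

Drum 1:
Newton–Raphson from ψ₁ = 0.49:
  ψ₁ = 0.490: g = 0.0848, g' = -0.861 → ψ₁ = 0.588
  ψ₁ = 0.588: g = 0.0028, g' = -0.813 → ψ₁ = 0.592
Converged at ψ₁ = 0.592.
Drum-1 compositions:
  1: x = 0.134, y = 0.538
  2: x = 0.307, y = 0.261
  3: x = 0.559, y = 0.201
Drum-2 feed = drum-1 vapor: z₂ = (0.5377, 0.2612, 0.2011).
Drum 2:
Rachford–Rice: g(ψ₂) = Σ zᵢ(Kᵢ−1)/(1+ψ₂(Kᵢ−1)) = 0.
g(0) = ΣzᵢKᵢ − 1 = 0.301 and g(1) = 1 − Σzᵢ/Kᵢ = -0.891, so a root lies in (0, 1).
Newton iteration, ψ₂⁰ = 0.5:
  ψ₂ = 0.500: g = -0.0837, g' = -0.803 → ψ₂ = 0.396
  ψ₂ = 0.396: g = -0.0036, g' = -0.743 → ψ₂ = 0.391
Converged at ψ₂ = 0.391.
  1: x = 0.373, y = 0.794
  2: x = 0.333, y = 0.150
  3: x = 0.294, y = 0.056

y_3 (drum 2) = 0.056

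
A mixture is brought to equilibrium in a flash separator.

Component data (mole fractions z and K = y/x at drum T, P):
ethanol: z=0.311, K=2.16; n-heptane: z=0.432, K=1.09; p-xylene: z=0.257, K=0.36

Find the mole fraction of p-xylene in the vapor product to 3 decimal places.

y_p-xylene = 0.144

Let β = V/F and solve Σ zᵢ(Kᵢ−1)/(1+β(Kᵢ−1)) = 0.
Check two-phase: ΣzᵢKᵢ = 1.235 > 1 and Σzᵢ/Kᵢ = 1.254 > 1, so g(0) = 0.235 > 0 and g(1) = -0.254 < 0.
Newton iteration, β⁰ = 0.49:
  β = 0.490: g = 0.0276, g' = -0.397 → β = 0.560
  β = 0.560: g = -0.0005, g' = -0.413 → β = 0.558
Converged at β = 0.558.
Compositions from xᵢ = zᵢ/(1+β(Kᵢ−1)), yᵢ = Kᵢxᵢ:
  ethanol: x = 0.189, y = 0.408
  n-heptane: x = 0.411, y = 0.448
  p-xylene: x = 0.400, y = 0.144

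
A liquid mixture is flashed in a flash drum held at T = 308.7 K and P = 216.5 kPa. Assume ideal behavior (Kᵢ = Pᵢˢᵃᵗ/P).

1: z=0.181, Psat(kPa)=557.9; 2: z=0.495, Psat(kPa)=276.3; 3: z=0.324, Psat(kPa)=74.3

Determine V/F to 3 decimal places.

V/F = 0.421

Raoult's law: Kᵢ = Pᵢˢᵃᵗ/P = Pᵢˢᵃᵗ/216.5.
  K_1 = 557.9/216.5 = 2.57691, K_2 = 276.3/216.5 = 1.27621, K_3 = 74.3/216.5 = 0.34319
Newton–Raphson from V/F = 0.67:
  V/F = 0.670: g = -0.1259, g' = -0.579 → V/F = 0.453
  V/F = 0.453: g = -0.0148, g' = -0.466 → V/F = 0.421
Converged at V/F = 0.421.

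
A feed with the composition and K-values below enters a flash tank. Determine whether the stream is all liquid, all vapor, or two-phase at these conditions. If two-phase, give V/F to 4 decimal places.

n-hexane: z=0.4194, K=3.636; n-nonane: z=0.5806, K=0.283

ΣzᵢKᵢ = 1.6892; Σzᵢ/Kᵢ = 2.1669.
Both exceed 1, so a two-phase solution exists.
Let ψ = V/F and solve Σ zᵢ(Kᵢ−1)/(1+ψ(Kᵢ−1)) = 0.
Newton iteration, ψ⁰ = 0.5:
  ψ = 0.5000: g = -0.17200, g' = -1.2677 → ψ = 0.3643
  ψ = 0.3643: g = 0.00047, g' = -1.3052 → ψ = 0.3647
Converged at ψ = 0.3647.

two-phase, V/F = 0.3647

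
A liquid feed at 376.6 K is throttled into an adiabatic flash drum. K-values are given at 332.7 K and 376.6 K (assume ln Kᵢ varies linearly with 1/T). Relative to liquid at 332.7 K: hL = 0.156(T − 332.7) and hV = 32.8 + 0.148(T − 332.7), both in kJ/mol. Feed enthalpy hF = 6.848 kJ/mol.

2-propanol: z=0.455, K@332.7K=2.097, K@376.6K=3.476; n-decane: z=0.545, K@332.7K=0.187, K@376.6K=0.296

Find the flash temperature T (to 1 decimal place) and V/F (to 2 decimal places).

Adiabatic flash: solve Rachford–Rice at each trial T, then check hF = ψ·hV(T) + (1−ψ)·hL(T).
  T = 332.7 K: K = (2.097, 0.187), RR gives ψ = 0.063, H_out = 2.061 kJ/mol
  T = 376.6 K: K = (3.476, 0.296), RR gives ψ = 0.426, H_out = 20.678 kJ/mol
  T = 354.6 K: K = (2.741, 0.239), RR gives ψ = 0.284, H_out = 12.696 kJ/mol
  T = 343.6 K: K = (2.406, 0.212), RR gives ψ = 0.190, H_out = 7.908 kJ/mol
  T = 338.1 K: K = (2.247, 0.199), RR gives ψ = 0.131, H_out = 5.141 kJ/mol
  T = 340.9 K: K = (2.327, 0.206), RR gives ψ = 0.162, H_out = 6.589 kJ/mol
  T = 342.2 K: K = (2.365, 0.209), RR gives ψ = 0.176, H_out = 7.233 kJ/mol
Linear interpolation between T = 340.9 (H_out = 6.589) and T = 342.2 (H_out = 7.233) on hF = 6.848 gives T ≈ 341.4 K, at which ψ = 0.17.

T = 341.4 K, V/F = 0.17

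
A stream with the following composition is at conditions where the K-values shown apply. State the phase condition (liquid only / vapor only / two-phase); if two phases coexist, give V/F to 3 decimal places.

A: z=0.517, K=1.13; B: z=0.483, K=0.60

ΣzᵢKᵢ = 0.874; Σzᵢ/Kᵢ = 1.263.
Since ΣzᵢKᵢ < 1 the mixture is below its bubble point — single liquid phase.

liquid only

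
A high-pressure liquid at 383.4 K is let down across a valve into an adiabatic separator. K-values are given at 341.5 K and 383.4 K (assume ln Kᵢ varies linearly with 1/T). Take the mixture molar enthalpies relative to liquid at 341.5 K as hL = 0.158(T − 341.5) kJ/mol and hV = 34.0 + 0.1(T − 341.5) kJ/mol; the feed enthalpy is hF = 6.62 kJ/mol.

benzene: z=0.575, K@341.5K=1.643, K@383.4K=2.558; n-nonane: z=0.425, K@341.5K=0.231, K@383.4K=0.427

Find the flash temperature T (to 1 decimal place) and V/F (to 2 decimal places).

T = 345.6 K, V/F = 0.18

Adiabatic flash: solve Rachford–Rice at each trial T, then check hF = ψ·hV(T) + (1−ψ)·hL(T).
  T = 341.5 K: K = (1.643, 0.231), RR gives ψ = 0.087, H_out = 2.950 kJ/mol
  T = 383.4 K: K = (2.558, 0.427), RR gives ψ = 0.731, H_out = 29.688 kJ/mol
  T = 362.4 K: K = (2.075, 0.319), RR gives ψ = 0.450, H_out = 18.047 kJ/mol
  T = 351.9 K: K = (1.852, 0.273), RR gives ψ = 0.292, H_out = 11.388 kJ/mol
  T = 346.7 K: K = (1.746, 0.251), RR gives ψ = 0.198, H_out = 7.502 kJ/mol
  T = 344.1 K: K = (1.694, 0.241), RR gives ψ = 0.145, H_out = 5.328 kJ/mol
  T = 345.4 K: K = (1.720, 0.246), RR gives ψ = 0.172, H_out = 6.438 kJ/mol
Linear interpolation between T = 345.4 (H_out = 6.438) and T = 346.7 (H_out = 7.502) on hF = 6.62 gives T ≈ 345.6 K, at which ψ = 0.18.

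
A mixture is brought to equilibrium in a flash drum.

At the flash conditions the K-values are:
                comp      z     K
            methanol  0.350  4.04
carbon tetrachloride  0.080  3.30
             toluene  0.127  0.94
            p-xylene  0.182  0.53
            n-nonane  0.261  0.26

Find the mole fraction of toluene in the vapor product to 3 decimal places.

Material balance + equilibrium reduce to Σ zᵢ(Kᵢ−1)/(1+ψ(Kᵢ−1)) = 0.
Feasibility: ΣzᵢKᵢ = 1.962, Σzᵢ/Kᵢ = 1.593 — both > 1, two phases present.
Newton iteration, ψ⁰ = 0.39:
  ψ = 0.390: g = 0.1998, g' = -1.138 → ψ = 0.566
  ψ = 0.566: g = 0.0147, g' = -1.015 → ψ = 0.580
Converged at ψ = 0.580.
Compositions from xᵢ = zᵢ/(1+ψ(Kᵢ−1)), yᵢ = Kᵢxᵢ:
  methanol: x = 0.127, y = 0.512
  carbon tetrachloride: x = 0.034, y = 0.113
  toluene: x = 0.132, y = 0.124
  p-xylene: x = 0.250, y = 0.133
  n-nonane: x = 0.457, y = 0.119

y_toluene = 0.124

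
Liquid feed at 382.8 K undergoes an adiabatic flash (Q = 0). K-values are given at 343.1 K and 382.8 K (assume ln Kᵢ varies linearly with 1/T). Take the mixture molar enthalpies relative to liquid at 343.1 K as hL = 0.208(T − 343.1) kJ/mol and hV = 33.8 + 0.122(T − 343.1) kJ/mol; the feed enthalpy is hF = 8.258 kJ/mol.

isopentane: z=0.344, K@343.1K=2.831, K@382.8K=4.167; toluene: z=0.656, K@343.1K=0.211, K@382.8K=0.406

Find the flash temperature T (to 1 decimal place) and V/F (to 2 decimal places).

Adiabatic flash: solve Rachford–Rice at each trial T, then check hF = ψ·hV(T) + (1−ψ)·hL(T).
  T = 343.1 K: K = (2.831, 0.211), RR gives ψ = 0.078, H_out = 2.627 kJ/mol
  T = 382.8 K: K = (4.167, 0.406), RR gives ψ = 0.372, H_out = 19.561 kJ/mol
  T = 363.0 K: K = (3.473, 0.298), RR gives ψ = 0.225, H_out = 11.356 kJ/mol
  T = 353.1 K: K = (3.146, 0.252), RR gives ψ = 0.154, H_out = 7.166 kJ/mol
  T = 358.1 K: K = (3.309, 0.275), RR gives ψ = 0.190, H_out = 9.307 kJ/mol
  T = 355.6 K: K = (3.227, 0.263), RR gives ψ = 0.172, H_out = 8.245 kJ/mol
  T = 356.9 K: K = (3.270, 0.269), RR gives ψ = 0.182, H_out = 8.799 kJ/mol
Linear interpolation between T = 355.6 (H_out = 8.245) and T = 356.9 (H_out = 8.799) on hF = 8.258 gives T ≈ 355.6 K, at which ψ = 0.17.

T = 355.6 K, V/F = 0.17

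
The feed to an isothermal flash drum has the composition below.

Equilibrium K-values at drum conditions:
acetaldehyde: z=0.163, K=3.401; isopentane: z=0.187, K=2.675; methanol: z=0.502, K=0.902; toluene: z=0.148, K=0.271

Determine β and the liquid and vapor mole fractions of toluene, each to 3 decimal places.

Material balance + equilibrium reduce to Σ zᵢ(Kᵢ−1)/(1+β(Kᵢ−1)) = 0.
Feasibility: ΣzᵢKᵢ = 1.547, Σzᵢ/Kᵢ = 1.221 — both > 1, two phases present.
Iterate (Newton) starting at β = 0.5:
  β = 0.500: g = 0.1268, g' = -0.550 → β = 0.731
  β = 0.731: g = -0.0010, g' = -0.596 → β = 0.729
Converged at β = 0.729.
Compositions from xᵢ = zᵢ/(1+β(Kᵢ−1)), yᵢ = Kᵢxᵢ:
  acetaldehyde: x = 0.059, y = 0.202
  isopentane: x = 0.084, y = 0.225
  methanol: x = 0.541, y = 0.488
  toluene: x = 0.316, y = 0.086

β = 0.729, x_toluene = 0.316, y_toluene = 0.086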